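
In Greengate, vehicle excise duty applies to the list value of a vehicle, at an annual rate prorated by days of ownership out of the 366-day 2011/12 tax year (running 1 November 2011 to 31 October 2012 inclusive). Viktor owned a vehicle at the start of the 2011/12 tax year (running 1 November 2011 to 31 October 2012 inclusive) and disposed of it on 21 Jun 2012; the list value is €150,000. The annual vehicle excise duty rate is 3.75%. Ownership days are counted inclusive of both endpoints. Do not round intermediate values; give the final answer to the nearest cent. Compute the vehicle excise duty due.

Days held (1 Nov 2011 – 21 Jun 2012): 234 out of 366
Tax = €150,000 × 3.75% × 234/366 = €3,596.3115

€3,596.31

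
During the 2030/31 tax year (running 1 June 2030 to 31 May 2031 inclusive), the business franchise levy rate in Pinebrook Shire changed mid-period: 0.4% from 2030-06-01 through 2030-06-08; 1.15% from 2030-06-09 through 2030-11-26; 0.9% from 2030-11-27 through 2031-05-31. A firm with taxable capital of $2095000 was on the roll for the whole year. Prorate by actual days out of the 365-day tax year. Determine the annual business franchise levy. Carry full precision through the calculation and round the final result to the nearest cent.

2030-06-01 to 2030-06-08: 8 days at 0.4% → $2095000 × 0.4% × 8/365 = $183.6712
2030-06-09 to 2030-11-26: 171 days at 1.15% → $2095000 × 1.15% × 171/365 = $11287.1712
2030-11-27 to 2031-05-31: 186 days at 0.9% → $2095000 × 0.9% × 186/365 = $9608.3014
Total = $21079.1438

$21079.14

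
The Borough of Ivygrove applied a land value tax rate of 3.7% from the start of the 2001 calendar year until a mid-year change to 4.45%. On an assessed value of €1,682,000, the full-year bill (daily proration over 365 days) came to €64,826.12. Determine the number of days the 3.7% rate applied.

290 days

Let d = days at the first rate; then 365 − d days at the second rate.
€1,682,000 × [3.7%·d + 4.45%·(365−d)] / 365 = €64,826.12
Solving gives d = 290, so the new rate took effect on 18 October 2001.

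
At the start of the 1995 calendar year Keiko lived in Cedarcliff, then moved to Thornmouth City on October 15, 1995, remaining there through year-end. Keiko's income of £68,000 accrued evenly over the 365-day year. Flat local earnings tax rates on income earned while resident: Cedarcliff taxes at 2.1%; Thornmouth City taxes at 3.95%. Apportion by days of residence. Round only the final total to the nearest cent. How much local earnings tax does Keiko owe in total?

£1,696.83

Cedarcliff, January 1 – October 14, 1995: 287 days → £68,000 × 2.1% × 287/365 = £1,122.8384
Thornmouth City, October 15 – December 31, 1995: 78 days → £68,000 × 3.95% × 78/365 = £573.9945
Total = £1,696.8329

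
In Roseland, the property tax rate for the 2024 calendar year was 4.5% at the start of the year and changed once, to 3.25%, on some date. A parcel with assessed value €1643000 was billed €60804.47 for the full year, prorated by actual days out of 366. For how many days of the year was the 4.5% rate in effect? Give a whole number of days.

132 days

Let d = days at the first rate; then 366 − d days at the second rate.
€1643000 × [4.5%·d + 3.25%·(366−d)] / 366 = €60804.47
Solving gives d = 132, so the new rate took effect on May 12, 2024.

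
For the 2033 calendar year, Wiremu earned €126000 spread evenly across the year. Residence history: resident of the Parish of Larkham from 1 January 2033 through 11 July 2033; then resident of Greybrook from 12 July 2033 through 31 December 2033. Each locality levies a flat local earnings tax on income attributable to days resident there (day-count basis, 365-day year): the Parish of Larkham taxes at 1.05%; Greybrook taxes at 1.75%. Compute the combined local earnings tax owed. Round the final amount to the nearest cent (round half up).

The Parish of Larkham, 1 January – 11 July 2033: 192 days → €126000 × 1.05% × 192/365 = €695.9342
Greybrook, 12 July – 31 December 2033: 173 days → €126000 × 1.75% × 173/365 = €1045.1096
Total = €1741.0438

€1741.04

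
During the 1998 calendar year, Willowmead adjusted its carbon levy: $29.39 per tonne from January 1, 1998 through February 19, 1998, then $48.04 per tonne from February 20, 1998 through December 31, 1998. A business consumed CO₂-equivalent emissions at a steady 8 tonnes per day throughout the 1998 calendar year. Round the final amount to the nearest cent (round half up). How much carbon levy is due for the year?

$132,816.80

January 1 – February 19, 1998: 50 days × 8 tonnes/day = 400 tonnes at $29.39/tonne → $11,756.00
February 20 – December 31, 1998: 315 days × 8 tonnes/day = 2,520 tonnes at $48.04/tonne → $121,060.80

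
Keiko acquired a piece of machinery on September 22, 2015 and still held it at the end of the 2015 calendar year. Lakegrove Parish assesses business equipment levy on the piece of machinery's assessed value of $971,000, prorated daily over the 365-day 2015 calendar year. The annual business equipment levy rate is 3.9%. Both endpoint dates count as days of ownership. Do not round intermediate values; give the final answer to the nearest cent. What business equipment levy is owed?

Days held (September 22 – December 31, 2015): 101 out of 365
Tax = $971,000 × 3.9% × 101/365 = $10,478.8192

$10,478.82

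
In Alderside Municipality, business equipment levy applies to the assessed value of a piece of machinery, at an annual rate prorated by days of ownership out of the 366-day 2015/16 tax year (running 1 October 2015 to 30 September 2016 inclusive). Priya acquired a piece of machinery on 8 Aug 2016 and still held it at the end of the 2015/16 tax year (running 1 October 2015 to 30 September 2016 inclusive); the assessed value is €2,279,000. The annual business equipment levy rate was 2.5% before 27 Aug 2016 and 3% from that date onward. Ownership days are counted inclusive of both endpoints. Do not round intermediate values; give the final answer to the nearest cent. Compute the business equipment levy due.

€9,495.83

8 Aug – 26 Aug 2016: 19 days at 2.5% → €2,279,000 × 2.5% × 19/366 = €2,957.7186
27 Aug – 30 Sep 2016: 35 days at 3% → €2,279,000 × 3% × 35/366 = €6,538.1148
Total = €9,495.8333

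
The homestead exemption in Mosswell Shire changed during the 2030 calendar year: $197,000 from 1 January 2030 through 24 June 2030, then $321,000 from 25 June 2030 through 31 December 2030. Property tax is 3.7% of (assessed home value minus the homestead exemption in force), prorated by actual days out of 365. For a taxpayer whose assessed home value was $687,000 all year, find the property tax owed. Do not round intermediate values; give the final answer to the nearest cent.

1 January – 24 June 2030: 175 days, exemption $197,000 → ($687,000 − $197,000) × 3.7% × 175/365 = $8,692.4658
25 June – 31 December 2030: 190 days, exemption $321,000 → ($687,000 − $321,000) × 3.7% × 190/365 = $7,049.2603
Total = $15,741.7260

$15,741.73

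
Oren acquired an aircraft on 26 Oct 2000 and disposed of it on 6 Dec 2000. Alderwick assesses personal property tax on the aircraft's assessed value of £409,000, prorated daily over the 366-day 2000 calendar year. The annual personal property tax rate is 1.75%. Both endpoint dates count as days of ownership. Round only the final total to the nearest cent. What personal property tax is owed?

£821.35

Days held (26 Oct – 6 Dec 2000): 42 out of 366
Tax = £409,000 × 1.75% × 42/366 = £821.3525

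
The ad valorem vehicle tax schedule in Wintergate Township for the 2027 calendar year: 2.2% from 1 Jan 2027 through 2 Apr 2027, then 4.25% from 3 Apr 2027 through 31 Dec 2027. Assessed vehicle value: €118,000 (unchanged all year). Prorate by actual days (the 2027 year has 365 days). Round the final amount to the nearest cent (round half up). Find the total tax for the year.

1 Jan – 2 Apr 2027: 92 days at 2.2% → €118,000 × 2.2% × 92/365 = €654.3342
3 Apr – 31 Dec 2027: 273 days at 4.25% → €118,000 × 4.25% × 273/365 = €3,750.9452
Total = €4,405.2795

€4,405.28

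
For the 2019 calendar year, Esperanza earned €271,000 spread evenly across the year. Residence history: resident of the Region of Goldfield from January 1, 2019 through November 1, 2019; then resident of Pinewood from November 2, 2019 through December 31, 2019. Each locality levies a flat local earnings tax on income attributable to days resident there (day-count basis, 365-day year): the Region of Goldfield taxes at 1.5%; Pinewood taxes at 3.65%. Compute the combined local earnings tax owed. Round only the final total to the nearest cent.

The Region of Goldfield, January 1 – November 1, 2019: 305 days → €271,000 × 1.5% × 305/365 = €3,396.7808
Pinewood, November 2 – December 31, 2019: 60 days → €271,000 × 3.65% × 60/365 = €1,626.0000
Total = €5,022.7808

€5,022.78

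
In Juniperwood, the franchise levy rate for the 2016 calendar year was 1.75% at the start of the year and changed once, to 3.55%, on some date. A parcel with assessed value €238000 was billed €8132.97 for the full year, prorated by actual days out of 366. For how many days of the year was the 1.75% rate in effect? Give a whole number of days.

27 days

Let d = days at the first rate; then 366 − d days at the second rate.
€238000 × [1.75%·d + 3.55%·(366−d)] / 366 = €8132.97
Solving gives d = 27, so the new rate took effect on 28 Jan 2016.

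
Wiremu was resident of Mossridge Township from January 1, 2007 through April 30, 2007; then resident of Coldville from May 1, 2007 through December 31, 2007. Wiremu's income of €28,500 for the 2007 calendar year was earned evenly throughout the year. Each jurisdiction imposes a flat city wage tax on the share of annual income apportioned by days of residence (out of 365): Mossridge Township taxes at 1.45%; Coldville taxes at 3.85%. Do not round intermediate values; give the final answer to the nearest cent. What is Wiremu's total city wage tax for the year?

Mossridge Township, January 1 – April 30, 2007: 120 days → €28,500 × 1.45% × 120/365 = €135.8630
Coldville, May 1 – December 31, 2007: 245 days → €28,500 × 3.85% × 245/365 = €736.5103
Total = €872.3733

€872.37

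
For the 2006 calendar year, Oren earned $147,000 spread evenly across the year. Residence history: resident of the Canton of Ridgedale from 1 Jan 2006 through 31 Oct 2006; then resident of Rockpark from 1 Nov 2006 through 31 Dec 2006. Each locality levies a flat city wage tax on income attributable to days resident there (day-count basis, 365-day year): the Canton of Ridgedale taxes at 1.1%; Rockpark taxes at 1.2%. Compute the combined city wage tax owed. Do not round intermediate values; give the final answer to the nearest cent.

The Canton of Ridgedale, 1 Jan – 31 Oct 2006: 304 days → $147,000 × 1.1% × 304/365 = $1,346.7616
Rockpark, 1 Nov – 31 Dec 2006: 61 days → $147,000 × 1.2% × 61/365 = $294.8055
Total = $1,641.5671

$1,641.57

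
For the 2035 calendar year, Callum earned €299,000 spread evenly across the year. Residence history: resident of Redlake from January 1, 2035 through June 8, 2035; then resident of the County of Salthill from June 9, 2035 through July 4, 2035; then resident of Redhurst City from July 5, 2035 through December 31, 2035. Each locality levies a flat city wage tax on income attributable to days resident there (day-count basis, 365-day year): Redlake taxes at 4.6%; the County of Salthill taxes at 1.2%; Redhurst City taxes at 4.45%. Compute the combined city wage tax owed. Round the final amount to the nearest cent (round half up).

Redlake, January 1 – June 8, 2035: 159 days → €299,000 × 4.6% × 159/365 = €5,991.4685
The County of Salthill, June 9 – July 4, 2035: 26 days → €299,000 × 1.2% × 26/365 = €255.5836
Redhurst City, July 5 – December 31, 2035: 180 days → €299,000 × 4.45% × 180/365 = €6,561.6164
Total = €12,808.6685

€12,808.67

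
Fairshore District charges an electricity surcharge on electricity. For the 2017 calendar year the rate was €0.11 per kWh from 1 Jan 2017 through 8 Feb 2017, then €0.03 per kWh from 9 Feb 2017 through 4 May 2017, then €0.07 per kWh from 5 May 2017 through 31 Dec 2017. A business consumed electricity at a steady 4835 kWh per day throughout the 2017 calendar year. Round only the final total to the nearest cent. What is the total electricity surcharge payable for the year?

1 Jan – 8 Feb 2017: 39 days × 4835 kWh/day = 188,565 kWh at €0.11/kWh → €20742.15
9 Feb – 4 May 2017: 85 days × 4835 kWh/day = 410,975 kWh at €0.03/kWh → €12329.25
5 May – 31 Dec 2017: 241 days × 4835 kWh/day = 1,165,235 kWh at €0.07/kWh → €81566.45

€114637.85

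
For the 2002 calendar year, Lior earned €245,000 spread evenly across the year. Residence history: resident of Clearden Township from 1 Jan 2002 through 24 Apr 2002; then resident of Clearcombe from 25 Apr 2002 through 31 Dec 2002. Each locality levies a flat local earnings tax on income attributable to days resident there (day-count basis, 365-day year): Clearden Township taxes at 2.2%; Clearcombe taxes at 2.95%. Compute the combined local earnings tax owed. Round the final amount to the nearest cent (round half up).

Clearden Township, 1 Jan – 24 Apr 2002: 114 days → €245,000 × 2.2% × 114/365 = €1,683.4521
Clearcombe, 25 Apr – 31 Dec 2002: 251 days → €245,000 × 2.95% × 251/365 = €4,970.1438
Total = €6,653.5959

€6,653.60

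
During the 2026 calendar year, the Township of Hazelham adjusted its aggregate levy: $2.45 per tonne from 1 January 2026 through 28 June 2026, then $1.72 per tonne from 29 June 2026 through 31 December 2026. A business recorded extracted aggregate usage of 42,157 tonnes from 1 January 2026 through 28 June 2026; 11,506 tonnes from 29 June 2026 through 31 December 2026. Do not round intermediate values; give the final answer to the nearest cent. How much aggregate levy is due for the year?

1 January – 28 June 2026: 42,157 tonnes at $2.45/tonne → $103,284.65
29 June – 31 December 2026: 11,506 tonnes at $1.72/tonne → $19,790.32

$123,074.97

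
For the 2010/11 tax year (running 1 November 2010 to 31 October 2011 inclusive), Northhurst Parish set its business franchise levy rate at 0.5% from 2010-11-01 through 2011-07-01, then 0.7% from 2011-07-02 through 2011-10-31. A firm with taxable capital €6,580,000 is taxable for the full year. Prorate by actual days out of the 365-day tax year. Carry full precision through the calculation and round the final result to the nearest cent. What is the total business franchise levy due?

2010-11-01 to 2011-07-01: 243 days at 0.5% → €6,580,000 × 0.5% × 243/365 = €21,903.2877
2011-07-02 to 2011-10-31: 122 days at 0.7% → €6,580,000 × 0.7% × 122/365 = €15,395.3973
Total = €37,298.6849

€37,298.68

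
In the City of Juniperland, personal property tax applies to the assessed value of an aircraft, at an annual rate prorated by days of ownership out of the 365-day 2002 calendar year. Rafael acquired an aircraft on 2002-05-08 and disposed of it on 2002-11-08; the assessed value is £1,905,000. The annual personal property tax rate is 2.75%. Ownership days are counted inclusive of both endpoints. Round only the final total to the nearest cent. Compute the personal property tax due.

Days held (2002-05-08 to 2002-11-08): 185 out of 365
Tax = £1,905,000 × 2.75% × 185/365 = £26,552.5685

£26,552.57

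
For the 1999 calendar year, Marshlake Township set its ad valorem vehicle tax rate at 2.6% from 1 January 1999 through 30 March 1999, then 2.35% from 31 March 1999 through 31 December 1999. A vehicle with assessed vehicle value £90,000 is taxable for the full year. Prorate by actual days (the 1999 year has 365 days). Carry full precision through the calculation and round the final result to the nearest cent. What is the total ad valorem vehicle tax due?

£2,169.86

1 January – 30 March 1999: 89 days at 2.6% → £90,000 × 2.6% × 89/365 = £570.5753
31 March – 31 December 1999: 276 days at 2.35% → £90,000 × 2.35% × 276/365 = £1,599.2877
Total = £2,169.8630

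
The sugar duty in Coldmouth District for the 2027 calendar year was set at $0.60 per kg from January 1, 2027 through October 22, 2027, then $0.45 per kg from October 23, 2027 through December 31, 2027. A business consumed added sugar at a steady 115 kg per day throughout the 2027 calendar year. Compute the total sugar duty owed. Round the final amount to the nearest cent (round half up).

$23,977.50

January 1 – October 22, 2027: 295 days × 115 kg/day = 33,925 kg at $0.60/kg → $20,355.00
October 23 – December 31, 2027: 70 days × 115 kg/day = 8,050 kg at $0.45/kg → $3,622.50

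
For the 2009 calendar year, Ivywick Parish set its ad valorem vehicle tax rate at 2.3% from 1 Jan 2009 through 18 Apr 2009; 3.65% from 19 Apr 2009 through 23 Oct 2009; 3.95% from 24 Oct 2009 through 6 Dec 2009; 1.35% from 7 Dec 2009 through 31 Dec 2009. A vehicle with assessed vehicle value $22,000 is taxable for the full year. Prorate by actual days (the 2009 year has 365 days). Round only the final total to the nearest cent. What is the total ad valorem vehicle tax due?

1 Jan – 18 Apr 2009: 108 days at 2.3% → $22,000 × 2.3% × 108/365 = $149.7205
19 Apr – 23 Oct 2009: 188 days at 3.65% → $22,000 × 3.65% × 188/365 = $413.6000
24 Oct – 6 Dec 2009: 44 days at 3.95% → $22,000 × 3.95% × 44/365 = $104.7562
7 Dec – 31 Dec 2009: 25 days at 1.35% → $22,000 × 1.35% × 25/365 = $20.3425
Total = $688.4192

$688.42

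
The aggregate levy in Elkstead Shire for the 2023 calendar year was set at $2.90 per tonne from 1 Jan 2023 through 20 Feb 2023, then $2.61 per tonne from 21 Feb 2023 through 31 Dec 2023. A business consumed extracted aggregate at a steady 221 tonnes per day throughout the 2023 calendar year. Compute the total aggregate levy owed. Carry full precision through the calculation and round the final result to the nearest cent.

1 Jan – 20 Feb 2023: 51 days × 221 tonnes/day = 11,271 tonnes at $2.90/tonne → $32,685.90
21 Feb – 31 Dec 2023: 314 days × 221 tonnes/day = 69,394 tonnes at $2.61/tonne → $181,118.34

$213,804.24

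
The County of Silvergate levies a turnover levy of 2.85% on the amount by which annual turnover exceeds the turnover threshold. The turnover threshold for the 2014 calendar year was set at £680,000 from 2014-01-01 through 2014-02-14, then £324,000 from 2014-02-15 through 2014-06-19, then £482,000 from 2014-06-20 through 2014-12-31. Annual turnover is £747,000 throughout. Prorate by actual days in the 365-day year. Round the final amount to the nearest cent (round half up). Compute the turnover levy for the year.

£8,398.91

2014-01-01 to 2014-02-14: 45 days, exemption £680,000 → (£747,000 − £680,000) × 2.85% × 45/365 = £235.4178
2014-02-15 to 2014-06-19: 125 days, exemption £324,000 → (£747,000 − £324,000) × 2.85% × 125/365 = £4,128.5959
2014-06-20 to 2014-12-31: 195 days, exemption £482,000 → (£747,000 − £482,000) × 2.85% × 195/365 = £4,034.8973
Total = £8,398.9110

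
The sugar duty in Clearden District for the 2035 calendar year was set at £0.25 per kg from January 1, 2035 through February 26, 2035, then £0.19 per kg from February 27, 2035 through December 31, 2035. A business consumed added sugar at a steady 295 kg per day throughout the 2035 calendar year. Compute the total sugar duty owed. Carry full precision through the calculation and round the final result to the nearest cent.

January 1 – February 26, 2035: 57 days × 295 kg/day = 16,815 kg at £0.25/kg → £4,203.75
February 27 – December 31, 2035: 308 days × 295 kg/day = 90,860 kg at £0.19/kg → £17,263.40

£21,467.15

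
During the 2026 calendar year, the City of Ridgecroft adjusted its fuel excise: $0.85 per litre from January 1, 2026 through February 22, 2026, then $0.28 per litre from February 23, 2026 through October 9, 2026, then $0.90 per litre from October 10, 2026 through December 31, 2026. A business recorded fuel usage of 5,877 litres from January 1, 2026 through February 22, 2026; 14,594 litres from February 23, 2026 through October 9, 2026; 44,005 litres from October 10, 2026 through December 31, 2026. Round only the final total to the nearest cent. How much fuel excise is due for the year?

January 1 – February 22, 2026: 5,877 litres at $0.85/litre → $4,995.45
February 23 – October 9, 2026: 14,594 litres at $0.28/litre → $4,086.32
October 10 – December 31, 2026: 44,005 litres at $0.90/litre → $39,604.50

$48,686.27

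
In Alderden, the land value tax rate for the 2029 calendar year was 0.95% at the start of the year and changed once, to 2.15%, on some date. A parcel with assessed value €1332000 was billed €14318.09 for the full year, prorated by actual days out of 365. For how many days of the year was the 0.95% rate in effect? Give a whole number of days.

327 days

Let d = days at the first rate; then 365 − d days at the second rate.
€1332000 × [0.95%·d + 2.15%·(365−d)] / 365 = €14318.09
Solving gives d = 327, so the new rate took effect on November 24, 2029.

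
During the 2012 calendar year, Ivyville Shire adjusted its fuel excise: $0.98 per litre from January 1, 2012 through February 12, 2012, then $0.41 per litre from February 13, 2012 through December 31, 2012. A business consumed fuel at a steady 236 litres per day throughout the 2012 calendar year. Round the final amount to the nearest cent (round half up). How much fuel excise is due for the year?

January 1 – February 12, 2012: 43 days × 236 litres/day = 10,148 litres at $0.98/litre → $9,945.04
February 13 – December 31, 2012: 323 days × 236 litres/day = 76,228 litres at $0.41/litre → $31,253.48

$41,198.52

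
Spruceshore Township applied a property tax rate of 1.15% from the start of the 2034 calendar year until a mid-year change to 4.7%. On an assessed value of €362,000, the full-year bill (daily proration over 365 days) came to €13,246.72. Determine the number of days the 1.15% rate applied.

Let d = days at the first rate; then 365 − d days at the second rate.
€362,000 × [1.15%·d + 4.7%·(365−d)] / 365 = €13,246.72
Solving gives d = 107, so the new rate took effect on 18 Apr 2034.

107 days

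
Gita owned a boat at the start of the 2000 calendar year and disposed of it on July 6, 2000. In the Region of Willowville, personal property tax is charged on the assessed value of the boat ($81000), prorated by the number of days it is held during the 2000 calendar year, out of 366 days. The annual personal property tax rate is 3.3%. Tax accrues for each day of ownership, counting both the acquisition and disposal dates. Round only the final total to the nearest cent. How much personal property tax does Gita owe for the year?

Days held (January 1 – July 6, 2000): 188 out of 366
Tax = $81000 × 3.3% × 188/366 = $1373.0164

$1373.02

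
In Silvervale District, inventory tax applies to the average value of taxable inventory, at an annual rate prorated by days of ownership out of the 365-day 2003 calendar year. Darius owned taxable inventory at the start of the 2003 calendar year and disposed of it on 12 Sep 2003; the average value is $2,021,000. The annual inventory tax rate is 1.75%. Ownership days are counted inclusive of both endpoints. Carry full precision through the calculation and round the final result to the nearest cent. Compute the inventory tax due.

Days held (1 Jan – 12 Sep 2003): 255 out of 365
Tax = $2,021,000 × 1.75% × 255/365 = $24,708.8014

$24,708.80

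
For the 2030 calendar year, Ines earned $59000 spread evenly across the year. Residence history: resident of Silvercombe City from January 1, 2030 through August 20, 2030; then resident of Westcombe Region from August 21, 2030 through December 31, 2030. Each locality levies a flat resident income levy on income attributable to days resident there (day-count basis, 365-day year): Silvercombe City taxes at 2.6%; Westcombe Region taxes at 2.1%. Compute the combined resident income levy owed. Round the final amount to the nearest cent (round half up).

$1426.51

Silvercombe City, January 1 – August 20, 2030: 232 days → $59000 × 2.6% × 232/365 = $975.0356
Westcombe Region, August 21 – December 31, 2030: 133 days → $59000 × 2.1% × 133/365 = $451.4712
Total = $1426.5068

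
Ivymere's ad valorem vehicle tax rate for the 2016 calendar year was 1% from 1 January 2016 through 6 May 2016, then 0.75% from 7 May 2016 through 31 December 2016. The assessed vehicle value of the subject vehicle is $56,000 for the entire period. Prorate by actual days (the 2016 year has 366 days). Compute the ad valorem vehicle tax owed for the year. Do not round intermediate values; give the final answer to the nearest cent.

1 January – 6 May 2016: 127 days at 1% → $56,000 × 1% × 127/366 = $194.3169
7 May – 31 December 2016: 239 days at 0.75% → $56,000 × 0.75% × 239/366 = $274.2623
Total = $468.5792

$468.58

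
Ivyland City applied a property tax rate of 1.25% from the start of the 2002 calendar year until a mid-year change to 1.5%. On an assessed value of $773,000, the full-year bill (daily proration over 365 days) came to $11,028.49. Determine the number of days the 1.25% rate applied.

Let d = days at the first rate; then 365 − d days at the second rate.
$773,000 × [1.25%·d + 1.5%·(365−d)] / 365 = $11,028.49
Solving gives d = 107, so the new rate took effect on 18 Apr 2002.

107 days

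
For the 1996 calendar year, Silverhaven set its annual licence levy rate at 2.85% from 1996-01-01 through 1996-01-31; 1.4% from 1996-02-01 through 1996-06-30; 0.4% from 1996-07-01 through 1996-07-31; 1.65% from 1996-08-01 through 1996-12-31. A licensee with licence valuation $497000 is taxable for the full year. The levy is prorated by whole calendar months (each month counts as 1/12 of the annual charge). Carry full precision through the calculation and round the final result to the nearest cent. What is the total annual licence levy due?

1996-01-01 to 1996-01-31: 1 month at 2.85% → $497000 × 2.85% × 1/12 = $1180.3750
1996-02-01 to 1996-06-30: 5 months at 1.4% → $497000 × 1.4% × 5/12 = $2899.1667
1996-07-01 to 1996-07-31: 1 month at 0.4% → $497000 × 0.4% × 1/12 = $165.6667
1996-08-01 to 1996-12-31: 5 months at 1.65% → $497000 × 1.65% × 5/12 = $3416.8750
Total = $7662.0833

$7662.08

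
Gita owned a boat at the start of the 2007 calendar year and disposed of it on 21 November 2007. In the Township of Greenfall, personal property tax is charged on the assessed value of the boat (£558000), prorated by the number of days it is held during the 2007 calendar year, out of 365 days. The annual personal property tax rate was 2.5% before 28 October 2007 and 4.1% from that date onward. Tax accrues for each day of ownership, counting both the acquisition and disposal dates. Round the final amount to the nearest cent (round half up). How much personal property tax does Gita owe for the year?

£13032.74

1 January – 27 October 2007: 300 days at 2.5% → £558000 × 2.5% × 300/365 = £11465.7534
28 October – 21 November 2007: 25 days at 4.1% → £558000 × 4.1% × 25/365 = £1566.9863
Total = £13032.7397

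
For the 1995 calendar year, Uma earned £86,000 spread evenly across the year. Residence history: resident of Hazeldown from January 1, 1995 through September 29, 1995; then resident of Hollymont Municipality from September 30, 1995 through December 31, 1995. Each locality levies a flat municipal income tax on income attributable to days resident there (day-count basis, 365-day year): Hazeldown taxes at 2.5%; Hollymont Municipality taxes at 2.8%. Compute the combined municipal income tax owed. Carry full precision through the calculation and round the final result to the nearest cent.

£2,215.74

Hazeldown, January 1 – September 29, 1995: 272 days → £86,000 × 2.5% × 272/365 = £1,602.1918
Hollymont Municipality, September 30 – December 31, 1995: 93 days → £86,000 × 2.8% × 93/365 = £613.5452
Total = £2,215.7370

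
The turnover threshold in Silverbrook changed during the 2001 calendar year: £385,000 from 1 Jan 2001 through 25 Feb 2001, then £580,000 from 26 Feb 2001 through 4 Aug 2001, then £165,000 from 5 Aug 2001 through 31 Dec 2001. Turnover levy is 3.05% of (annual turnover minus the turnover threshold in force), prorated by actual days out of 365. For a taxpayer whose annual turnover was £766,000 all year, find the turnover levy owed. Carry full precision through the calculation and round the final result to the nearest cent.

£11,752.53

1 Jan – 25 Feb 2001: 56 days, exemption £385,000 → (£766,000 − £385,000) × 3.05% × 56/365 = £1,782.8712
26 Feb – 4 Aug 2001: 160 days, exemption £580,000 → (£766,000 − £580,000) × 3.05% × 160/365 = £2,486.7945
5 Aug – 31 Dec 2001: 149 days, exemption £165,000 → (£766,000 − £165,000) × 3.05% × 149/365 = £7,482.8616
Total = £11,752.5274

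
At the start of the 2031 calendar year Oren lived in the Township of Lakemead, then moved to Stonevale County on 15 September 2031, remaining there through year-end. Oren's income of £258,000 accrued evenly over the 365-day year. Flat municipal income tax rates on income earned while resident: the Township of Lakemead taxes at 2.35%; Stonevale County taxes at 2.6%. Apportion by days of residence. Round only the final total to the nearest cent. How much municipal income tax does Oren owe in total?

The Township of Lakemead, 1 January – 14 September 2031: 257 days → £258,000 × 2.35% × 257/365 = £4,269.0164
Stonevale County, 15 September – 31 December 2031: 108 days → £258,000 × 2.6% × 108/365 = £1,984.8329
Total = £6,253.8493

£6,253.85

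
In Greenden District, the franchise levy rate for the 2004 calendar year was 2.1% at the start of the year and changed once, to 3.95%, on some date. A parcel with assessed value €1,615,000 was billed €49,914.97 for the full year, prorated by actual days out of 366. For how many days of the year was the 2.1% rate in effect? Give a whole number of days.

Let d = days at the first rate; then 366 − d days at the second rate.
€1,615,000 × [2.1%·d + 3.95%·(366−d)] / 366 = €49,914.97
Solving gives d = 170, so the new rate took effect on 19 Jun 2004.

170 days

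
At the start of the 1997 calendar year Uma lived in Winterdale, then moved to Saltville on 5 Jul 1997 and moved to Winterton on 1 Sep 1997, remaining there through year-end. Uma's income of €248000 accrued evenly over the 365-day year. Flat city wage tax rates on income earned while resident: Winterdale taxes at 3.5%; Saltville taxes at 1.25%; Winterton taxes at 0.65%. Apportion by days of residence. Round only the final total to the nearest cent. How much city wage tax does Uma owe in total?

€5430.86

Winterdale, 1 Jan – 4 Jul 1997: 185 days → €248000 × 3.5% × 185/365 = €4399.4521
Saltville, 5 Jul – 31 Aug 1997: 58 days → €248000 × 1.25% × 58/365 = €492.6027
Winterton, 1 Sep – 31 Dec 1997: 122 days → €248000 × 0.65% × 122/365 = €538.8055
Total = €5430.8603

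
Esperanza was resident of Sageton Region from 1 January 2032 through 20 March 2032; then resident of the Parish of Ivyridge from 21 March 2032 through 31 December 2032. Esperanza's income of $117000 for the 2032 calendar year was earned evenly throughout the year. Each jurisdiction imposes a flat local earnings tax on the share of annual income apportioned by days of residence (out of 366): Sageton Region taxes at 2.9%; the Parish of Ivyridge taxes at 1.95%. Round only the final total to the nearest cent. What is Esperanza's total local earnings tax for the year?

$2524.45

Sageton Region, 1 January – 20 March 2032: 80 days → $117000 × 2.9% × 80/366 = $741.6393
The Parish of Ivyridge, 21 March – 31 December 2032: 286 days → $117000 × 1.95% × 286/366 = $1782.8115
Total = $2524.4508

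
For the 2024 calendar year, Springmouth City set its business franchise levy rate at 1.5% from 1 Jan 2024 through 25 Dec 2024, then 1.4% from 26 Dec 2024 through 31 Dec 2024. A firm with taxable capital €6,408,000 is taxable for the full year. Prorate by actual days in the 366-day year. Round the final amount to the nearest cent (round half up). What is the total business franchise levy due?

€96,014.95

1 Jan – 25 Dec 2024: 360 days at 1.5% → €6,408,000 × 1.5% × 360/366 = €94,544.2623
26 Dec – 31 Dec 2024: 6 days at 1.4% → €6,408,000 × 1.4% × 6/366 = €1,470.6885
Total = €96,014.9508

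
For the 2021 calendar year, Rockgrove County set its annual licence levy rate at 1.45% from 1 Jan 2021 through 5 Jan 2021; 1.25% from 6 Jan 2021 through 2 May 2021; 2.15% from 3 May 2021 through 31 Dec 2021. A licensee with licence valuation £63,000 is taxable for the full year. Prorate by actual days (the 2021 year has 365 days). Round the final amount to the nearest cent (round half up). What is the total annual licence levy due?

£1,166.71

1 Jan – 5 Jan 2021: 5 days at 1.45% → £63,000 × 1.45% × 5/365 = £12.5137
6 Jan – 2 May 2021: 117 days at 1.25% → £63,000 × 1.25% × 117/365 = £252.4315
3 May – 31 Dec 2021: 243 days at 2.15% → £63,000 × 2.15% × 243/365 = £901.7630
Total = £1,166.7082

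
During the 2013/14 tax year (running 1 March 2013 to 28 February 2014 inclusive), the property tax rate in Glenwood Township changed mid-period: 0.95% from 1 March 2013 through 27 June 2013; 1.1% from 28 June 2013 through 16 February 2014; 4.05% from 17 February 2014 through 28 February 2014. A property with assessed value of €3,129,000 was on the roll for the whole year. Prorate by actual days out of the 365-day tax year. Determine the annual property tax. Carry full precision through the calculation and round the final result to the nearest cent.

€35,923.49

1 March – 27 June 2013: 119 days at 0.95% → €3,129,000 × 0.95% × 119/365 = €9,691.3274
28 June 2013 – 16 February 2014: 234 days at 1.1% → €3,129,000 × 1.1% × 234/365 = €22,065.8795
17 February – 28 February 2014: 12 days at 4.05% → €3,129,000 × 4.05% × 12/365 = €4,166.2849
Total = €35,923.4918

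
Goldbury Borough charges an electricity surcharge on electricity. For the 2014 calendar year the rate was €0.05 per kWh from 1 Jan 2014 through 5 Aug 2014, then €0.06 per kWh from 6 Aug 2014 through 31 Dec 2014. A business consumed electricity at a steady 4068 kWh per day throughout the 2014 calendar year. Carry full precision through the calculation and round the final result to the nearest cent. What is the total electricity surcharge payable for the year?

€80,261.64

1 Jan – 5 Aug 2014: 217 days × 4068 kWh/day = 882,756 kWh at €0.05/kWh → €44,137.80
6 Aug – 31 Dec 2014: 148 days × 4068 kWh/day = 602,064 kWh at €0.06/kWh → €36,123.84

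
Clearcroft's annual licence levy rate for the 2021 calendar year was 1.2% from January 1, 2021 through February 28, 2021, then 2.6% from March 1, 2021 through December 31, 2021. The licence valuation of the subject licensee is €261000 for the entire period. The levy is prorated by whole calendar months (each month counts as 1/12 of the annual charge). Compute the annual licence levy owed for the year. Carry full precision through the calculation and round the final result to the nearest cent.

January 1 – February 28, 2021: 2 months at 1.2% → €261000 × 1.2% × 2/12 = €522.0000
March 1 – December 31, 2021: 10 months at 2.6% → €261000 × 2.6% × 10/12 = €5655.0000
Total = €6177.0000

€6177.00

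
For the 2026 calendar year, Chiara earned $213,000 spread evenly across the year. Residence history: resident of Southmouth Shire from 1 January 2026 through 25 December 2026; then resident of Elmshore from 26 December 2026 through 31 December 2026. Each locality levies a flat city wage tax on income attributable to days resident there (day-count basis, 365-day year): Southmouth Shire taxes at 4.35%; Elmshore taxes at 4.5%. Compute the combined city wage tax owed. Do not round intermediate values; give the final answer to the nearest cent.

$9,270.75

Southmouth Shire, 1 January – 25 December 2026: 359 days → $213,000 × 4.35% × 359/365 = $9,113.1904
Elmshore, 26 December – 31 December 2026: 6 days → $213,000 × 4.5% × 6/365 = $157.5616
Total = $9,270.7521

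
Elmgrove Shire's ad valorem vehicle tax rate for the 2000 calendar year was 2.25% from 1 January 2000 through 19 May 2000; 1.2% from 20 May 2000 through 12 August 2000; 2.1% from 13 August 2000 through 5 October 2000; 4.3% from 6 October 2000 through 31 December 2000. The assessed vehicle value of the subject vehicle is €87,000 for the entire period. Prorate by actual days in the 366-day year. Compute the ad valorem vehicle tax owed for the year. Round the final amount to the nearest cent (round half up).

1 January – 19 May 2000: 140 days at 2.25% → €87,000 × 2.25% × 140/366 = €748.7705
20 May – 12 August 2000: 85 days at 1.2% → €87,000 × 1.2% × 85/366 = €242.4590
13 August – 5 October 2000: 54 days at 2.1% → €87,000 × 2.1% × 54/366 = €269.5574
6 October – 31 December 2000: 87 days at 4.3% → €87,000 × 4.3% × 87/366 = €889.2541
Total = €2,150.0410

€2,150.04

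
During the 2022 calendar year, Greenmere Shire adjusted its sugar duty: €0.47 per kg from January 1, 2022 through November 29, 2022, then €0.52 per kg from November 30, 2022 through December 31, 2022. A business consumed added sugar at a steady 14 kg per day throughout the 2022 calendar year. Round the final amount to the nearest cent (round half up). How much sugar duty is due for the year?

January 1 – November 29, 2022: 333 days × 14 kg/day = 4,662 kg at €0.47/kg → €2,191.14
November 30 – December 31, 2022: 32 days × 14 kg/day = 448 kg at €0.52/kg → €232.96

€2,424.10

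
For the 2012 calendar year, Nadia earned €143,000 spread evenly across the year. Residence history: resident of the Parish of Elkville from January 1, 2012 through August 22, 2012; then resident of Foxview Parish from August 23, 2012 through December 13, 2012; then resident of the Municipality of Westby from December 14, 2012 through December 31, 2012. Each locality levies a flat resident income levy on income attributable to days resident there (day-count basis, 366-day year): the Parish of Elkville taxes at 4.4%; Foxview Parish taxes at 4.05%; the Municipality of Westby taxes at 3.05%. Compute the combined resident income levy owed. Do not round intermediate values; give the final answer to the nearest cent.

The Parish of Elkville, January 1 – August 22, 2012: 235 days → €143,000 × 4.4% × 235/366 = €4,039.9454
Foxview Parish, August 23 – December 13, 2012: 113 days → €143,000 × 4.05% × 113/366 = €1,788.0861
The Municipality of Westby, December 14 – December 31, 2012: 18 days → €143,000 × 3.05% × 18/366 = €214.5000
Total = €6,042.5314

€6,042.53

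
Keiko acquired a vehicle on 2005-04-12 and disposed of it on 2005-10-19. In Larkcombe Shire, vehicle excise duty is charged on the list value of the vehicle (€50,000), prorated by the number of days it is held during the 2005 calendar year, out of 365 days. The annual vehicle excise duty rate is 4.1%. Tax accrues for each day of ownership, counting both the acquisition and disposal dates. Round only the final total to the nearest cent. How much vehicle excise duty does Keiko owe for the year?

€1,072.74

Days held (2005-04-12 to 2005-10-19): 191 out of 365
Tax = €50,000 × 4.1% × 191/365 = €1,072.7397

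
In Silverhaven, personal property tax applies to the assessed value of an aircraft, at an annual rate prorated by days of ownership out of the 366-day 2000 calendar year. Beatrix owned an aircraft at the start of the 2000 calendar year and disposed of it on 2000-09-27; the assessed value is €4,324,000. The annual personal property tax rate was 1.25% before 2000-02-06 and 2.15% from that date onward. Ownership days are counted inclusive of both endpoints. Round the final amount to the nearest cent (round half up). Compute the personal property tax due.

€65,007.68

2000-01-01 to 2000-02-05: 36 days at 1.25% → €4,324,000 × 1.25% × 36/366 = €5,316.3934
2000-02-06 to 2000-09-27: 235 days at 2.15% → €4,324,000 × 2.15% × 235/366 = €59,691.2842
Total = €65,007.6776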